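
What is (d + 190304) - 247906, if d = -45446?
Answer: -103048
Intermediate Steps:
(d + 190304) - 247906 = (-45446 + 190304) - 247906 = 144858 - 247906 = -103048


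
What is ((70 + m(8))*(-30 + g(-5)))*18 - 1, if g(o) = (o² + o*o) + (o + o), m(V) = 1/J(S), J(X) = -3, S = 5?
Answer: 12539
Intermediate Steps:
m(V) = -⅓ (m(V) = 1/(-3) = -⅓)
g(o) = 2*o + 2*o² (g(o) = (o² + o²) + 2*o = 2*o² + 2*o = 2*o + 2*o²)
((70 + m(8))*(-30 + g(-5)))*18 - 1 = ((70 - ⅓)*(-30 + 2*(-5)*(1 - 5)))*18 - 1 = (209*(-30 + 2*(-5)*(-4))/3)*18 - 1 = (209*(-30 + 40)/3)*18 - 1 = ((209/3)*10)*18 - 1 = (2090/3)*18 - 1 = 12540 - 1 = 12539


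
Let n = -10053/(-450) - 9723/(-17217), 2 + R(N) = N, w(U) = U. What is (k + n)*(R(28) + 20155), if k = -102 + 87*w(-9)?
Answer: -1664113400299/95650 ≈ -1.7398e+7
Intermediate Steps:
R(N) = -2 + N
n = 6572513/286950 (n = -10053*(-1/450) - 9723*(-1/17217) = 1117/50 + 3241/5739 = 6572513/286950 ≈ 22.905)
k = -885 (k = -102 + 87*(-9) = -102 - 783 = -885)
(k + n)*(R(28) + 20155) = (-885 + 6572513/286950)*((-2 + 28) + 20155) = -247378237*(26 + 20155)/286950 = -247378237/286950*20181 = -1664113400299/95650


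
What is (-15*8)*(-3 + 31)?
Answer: -3360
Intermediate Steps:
(-15*8)*(-3 + 31) = -3*40*28 = -120*28 = -3360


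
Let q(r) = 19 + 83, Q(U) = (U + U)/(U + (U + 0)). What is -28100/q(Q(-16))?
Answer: -14050/51 ≈ -275.49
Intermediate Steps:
Q(U) = 1 (Q(U) = (2*U)/(U + U) = (2*U)/((2*U)) = (2*U)*(1/(2*U)) = 1)
q(r) = 102
-28100/q(Q(-16)) = -28100/102 = -28100*1/102 = -14050/51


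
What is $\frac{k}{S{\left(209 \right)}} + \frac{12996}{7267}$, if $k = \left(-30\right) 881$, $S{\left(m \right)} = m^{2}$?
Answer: $\frac{375611466}{317429827} \approx 1.1833$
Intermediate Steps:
$k = -26430$
$\frac{k}{S{\left(209 \right)}} + \frac{12996}{7267} = - \frac{26430}{209^{2}} + \frac{12996}{7267} = - \frac{26430}{43681} + 12996 \cdot \frac{1}{7267} = \left(-26430\right) \frac{1}{43681} + \frac{12996}{7267} = - \frac{26430}{43681} + \frac{12996}{7267} = \frac{375611466}{317429827}$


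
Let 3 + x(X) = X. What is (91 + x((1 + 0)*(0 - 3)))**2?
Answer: 7225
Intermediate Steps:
x(X) = -3 + X
(91 + x((1 + 0)*(0 - 3)))**2 = (91 + (-3 + (1 + 0)*(0 - 3)))**2 = (91 + (-3 + 1*(-3)))**2 = (91 + (-3 - 3))**2 = (91 - 6)**2 = 85**2 = 7225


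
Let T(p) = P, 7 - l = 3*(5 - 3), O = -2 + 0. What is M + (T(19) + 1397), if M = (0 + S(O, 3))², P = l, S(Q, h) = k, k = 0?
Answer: 1398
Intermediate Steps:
O = -2
l = 1 (l = 7 - 3*(5 - 3) = 7 - 3*2 = 7 - 1*6 = 7 - 6 = 1)
S(Q, h) = 0
P = 1
T(p) = 1
M = 0 (M = (0 + 0)² = 0² = 0)
M + (T(19) + 1397) = 0 + (1 + 1397) = 0 + 1398 = 1398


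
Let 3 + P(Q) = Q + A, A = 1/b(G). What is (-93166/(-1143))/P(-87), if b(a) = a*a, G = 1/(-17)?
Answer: 93166/227457 ≈ 0.40960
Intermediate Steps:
G = -1/17 ≈ -0.058824
b(a) = a**2
A = 289 (A = 1/((-1/17)**2) = 1/(1/289) = 289)
P(Q) = 286 + Q (P(Q) = -3 + (Q + 289) = -3 + (289 + Q) = 286 + Q)
(-93166/(-1143))/P(-87) = (-93166/(-1143))/(286 - 87) = -93166*(-1/1143)/199 = (93166/1143)*(1/199) = 93166/227457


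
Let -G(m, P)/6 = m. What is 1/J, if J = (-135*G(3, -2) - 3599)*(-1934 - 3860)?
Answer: 1/6773186 ≈ 1.4764e-7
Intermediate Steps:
G(m, P) = -6*m
J = 6773186 (J = (-(-810)*3 - 3599)*(-1934 - 3860) = (-135*(-18) - 3599)*(-5794) = (2430 - 3599)*(-5794) = -1169*(-5794) = 6773186)
1/J = 1/6773186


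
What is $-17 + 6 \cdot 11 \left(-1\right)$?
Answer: $-83$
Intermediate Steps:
$-17 + 6 \cdot 11 \left(-1\right) = -17 + 66 \left(-1\right) = -17 - 66 = -83$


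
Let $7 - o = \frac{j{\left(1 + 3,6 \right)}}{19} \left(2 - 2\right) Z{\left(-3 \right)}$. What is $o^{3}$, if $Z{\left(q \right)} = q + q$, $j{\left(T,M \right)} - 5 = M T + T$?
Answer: $343$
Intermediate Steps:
$j{\left(T,M \right)} = 5 + T + M T$ ($j{\left(T,M \right)} = 5 + \left(M T + T\right) = 5 + \left(T + M T\right) = 5 + T + M T$)
$Z{\left(q \right)} = 2 q$
$o = 7$ ($o = 7 - \frac{5 + \left(1 + 3\right) + 6 \left(1 + 3\right)}{19} \left(2 - 2\right) 2 \left(-3\right) = 7 - \left(5 + 4 + 6 \cdot 4\right) \frac{1}{19} \cdot 0 \left(-6\right) = 7 - \left(5 + 4 + 24\right) \frac{1}{19} \cdot 0 = 7 - 33 \cdot \frac{1}{19} \cdot 0 = 7 - \frac{33}{19} \cdot 0 = 7 - 0 = 7 + 0 = 7$)
$o^{3} = 7^{3} = 343$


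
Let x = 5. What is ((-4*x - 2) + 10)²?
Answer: 144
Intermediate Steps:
((-4*x - 2) + 10)² = ((-4*5 - 2) + 10)² = ((-20 - 2) + 10)² = (-22 + 10)² = (-12)² = 144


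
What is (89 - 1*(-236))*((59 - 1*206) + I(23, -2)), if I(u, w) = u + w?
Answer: -40950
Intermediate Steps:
(89 - 1*(-236))*((59 - 1*206) + I(23, -2)) = (89 - 1*(-236))*((59 - 1*206) + (23 - 2)) = (89 + 236)*((59 - 206) + 21) = 325*(-147 + 21) = 325*(-126) = -40950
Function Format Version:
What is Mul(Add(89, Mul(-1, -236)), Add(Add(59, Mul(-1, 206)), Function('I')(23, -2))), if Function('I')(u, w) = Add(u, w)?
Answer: -40950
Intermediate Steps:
Mul(Add(89, Mul(-1, -236)), Add(Add(59, Mul(-1, 206)), Function('I')(23, -2))) = Mul(Add(89, Mul(-1, -236)), Add(Add(59, Mul(-1, 206)), Add(23, -2))) = Mul(Add(89, 236), Add(Add(59, -206), 21)) = Mul(325, Add(-147, 21)) = Mul(325, -126) = -40950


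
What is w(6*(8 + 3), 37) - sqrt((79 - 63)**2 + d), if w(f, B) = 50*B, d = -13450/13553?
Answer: 1850 - sqrt(46840767254)/13553 ≈ 1834.0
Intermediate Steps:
d = -13450/13553 (d = -13450*1/13553 = -13450/13553 ≈ -0.99240)
w(6*(8 + 3), 37) - sqrt((79 - 63)**2 + d) = 50*37 - sqrt((79 - 63)**2 - 13450/13553) = 1850 - sqrt(16**2 - 13450/13553) = 1850 - sqrt(256 - 13450/13553) = 1850 - sqrt(3456118/13553) = 1850 - sqrt(46840767254)/13553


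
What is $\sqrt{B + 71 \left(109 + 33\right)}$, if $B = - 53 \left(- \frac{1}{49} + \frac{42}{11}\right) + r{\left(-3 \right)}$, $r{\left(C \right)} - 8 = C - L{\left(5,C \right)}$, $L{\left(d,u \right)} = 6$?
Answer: $\frac{4 \sqrt{3661053}}{77} \approx 99.397$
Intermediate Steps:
$r{\left(C \right)} = 2 + C$ ($r{\left(C \right)} = 8 + \left(C - 6\right) = 8 + \left(-6 + C\right) = 2 + C$)
$B = - \frac{109030}{539}$ ($B = - 53 \left(- \frac{1}{49} + \frac{42}{11}\right) + \left(2 - 3\right) = - 53 \left(\left(-1\right) \frac{1}{49} + 42 \cdot \frac{1}{11}\right) - 1 = - 53 \left(- \frac{1}{49} + \frac{42}{11}\right) - 1 = \left(-53\right) \frac{2047}{539} - 1 = - \frac{108491}{539} - 1 = - \frac{109030}{539} \approx -202.28$)
$\sqrt{B + 71 \left(109 + 33\right)} = \sqrt{- \frac{109030}{539} + 71 \left(109 + 33\right)} = \sqrt{- \frac{109030}{539} + 71 \cdot 142} = \sqrt{- \frac{109030}{539} + 10082} = \sqrt{\frac{5325168}{539}} = \frac{4 \sqrt{3661053}}{77}$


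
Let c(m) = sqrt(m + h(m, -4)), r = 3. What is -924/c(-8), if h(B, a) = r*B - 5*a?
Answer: 154*I*sqrt(3) ≈ 266.74*I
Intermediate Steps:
h(B, a) = -5*a + 3*B (h(B, a) = 3*B - 5*a = -5*a + 3*B)
c(m) = sqrt(20 + 4*m) (c(m) = sqrt(m + (-5*(-4) + 3*m)) = sqrt(m + (20 + 3*m)) = sqrt(20 + 4*m))
-924/c(-8) = -924*1/(2*sqrt(5 - 8)) = -924*(-I*sqrt(3)/6) = -(-154)*I*sqrt(3) = 154*I*sqrt(3)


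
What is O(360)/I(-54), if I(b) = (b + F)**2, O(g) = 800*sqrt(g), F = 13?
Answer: 4800*sqrt(10)/1681 ≈ 9.0297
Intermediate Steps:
I(b) = (13 + b)**2 (I(b) = (b + 13)**2 = (13 + b)**2)
O(360)/I(-54) = (800*sqrt(360))/((13 - 54)**2) = (800*(6*sqrt(10)))/((-41)**2) = (4800*sqrt(10))/1681 = (4800*sqrt(10))*(1/1681) = 4800*sqrt(10)/1681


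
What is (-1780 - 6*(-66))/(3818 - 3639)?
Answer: -1384/179 ≈ -7.7318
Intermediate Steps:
(-1780 - 6*(-66))/(3818 - 3639) = (-1780 + 396)/179 = -1384*1/179 = -1384/179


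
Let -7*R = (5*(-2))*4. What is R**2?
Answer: 1600/49 ≈ 32.653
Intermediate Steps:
R = 40/7 (R = -5*(-2)*4/7 = -(-10)*4/7 = -1/7*(-40) = 40/7 ≈ 5.7143)
R**2 = (40/7)**2 = 1600/49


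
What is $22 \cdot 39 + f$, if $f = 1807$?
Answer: $2665$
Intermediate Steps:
$22 \cdot 39 + f = 22 \cdot 39 + 1807 = 858 + 1807 = 2665$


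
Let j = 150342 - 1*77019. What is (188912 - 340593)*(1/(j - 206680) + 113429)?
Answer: -2294410405286512/133357 ≈ -1.7205e+10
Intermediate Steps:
j = 73323 (j = 150342 - 77019 = 73323)
(188912 - 340593)*(1/(j - 206680) + 113429) = (188912 - 340593)*(1/(73323 - 206680) + 113429) = -151681*(1/(-133357) + 113429) = -151681*(-1/133357 + 113429) = -151681*15126551152/133357 = -2294410405286512/133357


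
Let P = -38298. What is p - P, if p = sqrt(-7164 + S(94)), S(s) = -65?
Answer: 38298 + I*sqrt(7229) ≈ 38298.0 + 85.024*I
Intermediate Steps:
p = I*sqrt(7229) (p = sqrt(-7164 - 65) = sqrt(-7229) = I*sqrt(7229) ≈ 85.024*I)
p - P = I*sqrt(7229) - 1*(-38298) = I*sqrt(7229) + 38298 = 38298 + I*sqrt(7229)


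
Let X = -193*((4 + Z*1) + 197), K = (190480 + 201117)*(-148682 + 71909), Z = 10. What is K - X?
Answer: -30064035758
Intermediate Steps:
K = -30064076481 (K = 391597*(-76773) = -30064076481)
X = -40723 (X = -193*((4 + 10*1) + 197) = -193*((4 + 10) + 197) = -193*(14 + 197) = -193*211 = -40723)
K - X = -30064076481 - 1*(-40723) = -30064076481 + 40723 = -30064035758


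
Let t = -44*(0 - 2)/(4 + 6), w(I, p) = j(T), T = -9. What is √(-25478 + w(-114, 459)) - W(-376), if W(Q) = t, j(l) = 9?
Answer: -44/5 + I*√25469 ≈ -8.8 + 159.59*I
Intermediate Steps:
w(I, p) = 9
t = 44/5 (t = -(-88)/10 = -44*(-⅕) = 44/5 ≈ 8.8000)
W(Q) = 44/5
√(-25478 + w(-114, 459)) - W(-376) = √(-25478 + 9) - 1*44/5 = √(-25469) - 44/5 = I*√25469 - 44/5 = -44/5 + I*√25469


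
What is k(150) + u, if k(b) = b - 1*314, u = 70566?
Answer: 70402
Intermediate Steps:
k(b) = -314 + b (k(b) = b - 314 = -314 + b)
k(150) + u = (-314 + 150) + 70566 = -164 + 70566 = 70402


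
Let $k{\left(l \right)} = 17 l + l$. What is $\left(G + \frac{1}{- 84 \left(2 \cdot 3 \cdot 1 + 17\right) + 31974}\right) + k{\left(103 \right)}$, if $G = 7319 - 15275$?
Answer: $- \frac{183316283}{30042} \approx -6102.0$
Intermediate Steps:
$k{\left(l \right)} = 18 l$
$G = -7956$ ($G = 7319 - 15275 = -7956$)
$\left(G + \frac{1}{- 84 \left(2 \cdot 3 \cdot 1 + 17\right) + 31974}\right) + k{\left(103 \right)} = \left(-7956 + \frac{1}{- 84 \left(2 \cdot 3 \cdot 1 + 17\right) + 31974}\right) + 18 \cdot 103 = \left(-7956 + \frac{1}{- 84 \left(6 \cdot 1 + 17\right) + 31974}\right) + 1854 = \left(-7956 + \frac{1}{- 84 \left(6 + 17\right) + 31974}\right) + 1854 = \left(-7956 + \frac{1}{\left(-84\right) 23 + 31974}\right) + 1854 = \left(-7956 + \frac{1}{-1932 + 31974}\right) + 1854 = \left(-7956 + \frac{1}{30042}\right) + 1854 = - \frac{239014151}{30042} + 1854 = - \frac{183316283}{30042}$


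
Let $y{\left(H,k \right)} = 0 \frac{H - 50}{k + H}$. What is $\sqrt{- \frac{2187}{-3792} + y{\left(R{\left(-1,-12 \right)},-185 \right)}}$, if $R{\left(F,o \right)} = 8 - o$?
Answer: $\frac{27 \sqrt{79}}{316} \approx 0.75943$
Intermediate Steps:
$y{\left(H,k \right)} = 0$ ($y{\left(H,k \right)} = 0 \frac{-50 + H}{H + k} = 0$)
$\sqrt{- \frac{2187}{-3792} + y{\left(R{\left(-1,-12 \right)},-185 \right)}} = \sqrt{- \frac{2187}{-3792} + 0} = \sqrt{\left(-2187\right) \left(- \frac{1}{3792}\right) + 0} = \sqrt{\frac{729}{1264} + 0} = \sqrt{\frac{729}{1264}} = \frac{27 \sqrt{79}}{316}$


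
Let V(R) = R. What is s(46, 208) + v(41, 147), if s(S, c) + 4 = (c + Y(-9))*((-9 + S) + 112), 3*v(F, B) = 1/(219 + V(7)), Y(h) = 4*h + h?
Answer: 16463875/678 ≈ 24283.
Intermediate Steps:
Y(h) = 5*h
v(F, B) = 1/678 (v(F, B) = 1/(3*(219 + 7)) = (⅓)/226 = (⅓)*(1/226) = 1/678)
s(S, c) = -4 + (-45 + c)*(103 + S) (s(S, c) = -4 + (c + 5*(-9))*((-9 + S) + 112) = -4 + (c - 45)*(103 + S) = -4 + (-45 + c)*(103 + S))
s(46, 208) + v(41, 147) = (-4639 - 45*46 + 103*208 + 46*208) + 1/678 = (-4639 - 2070 + 21424 + 9568) + 1/678 = 24283 + 1/678 = 16463875/678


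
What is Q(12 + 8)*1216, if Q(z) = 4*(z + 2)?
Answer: 107008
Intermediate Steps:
Q(z) = 8 + 4*z (Q(z) = 4*(2 + z) = 8 + 4*z)
Q(12 + 8)*1216 = (8 + 4*(12 + 8))*1216 = (8 + 4*20)*1216 = (8 + 80)*1216 = 88*1216 = 107008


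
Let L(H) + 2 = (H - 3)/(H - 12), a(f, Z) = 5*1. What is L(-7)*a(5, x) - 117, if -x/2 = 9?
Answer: -2363/19 ≈ -124.37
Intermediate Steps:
x = -18 (x = -2*9 = -18)
a(f, Z) = 5
L(H) = -2 + (-3 + H)/(-12 + H) (L(H) = -2 + (H - 3)/(H - 12) = -2 + (-3 + H)/(-12 + H))
L(-7)*a(5, x) - 117 = ((21 - 1*(-7))/(-12 - 7))*5 - 117 = ((21 + 7)/(-19))*5 - 117 = -1/19*28*5 - 117 = -28/19*5 - 117 = -140/19 - 117 = -2363/19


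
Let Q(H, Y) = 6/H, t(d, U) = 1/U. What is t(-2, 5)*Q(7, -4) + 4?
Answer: 146/35 ≈ 4.1714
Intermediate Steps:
t(-2, 5)*Q(7, -4) + 4 = (6/7)/5 + 4 = (6*(⅐))/5 + 4 = (⅕)*(6/7) + 4 = 6/35 + 4 = 146/35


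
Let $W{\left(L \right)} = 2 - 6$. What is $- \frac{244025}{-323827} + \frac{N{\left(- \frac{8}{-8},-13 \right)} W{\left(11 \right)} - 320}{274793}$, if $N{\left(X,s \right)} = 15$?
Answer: $\frac{66933307565}{88985392811} \approx 0.75218$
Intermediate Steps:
$W{\left(L \right)} = -4$
$- \frac{244025}{-323827} + \frac{N{\left(- \frac{8}{-8},-13 \right)} W{\left(11 \right)} - 320}{274793} = - \frac{244025}{-323827} + \frac{15 \left(-4\right) - 320}{274793} = \left(-244025\right) \left(- \frac{1}{323827}\right) + \left(-60 - 320\right) \frac{1}{274793} = \frac{244025}{323827} - \frac{380}{274793} = \frac{66933307565}{88985392811}$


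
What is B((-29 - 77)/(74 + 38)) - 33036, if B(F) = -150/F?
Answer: -1742508/53 ≈ -32878.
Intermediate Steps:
B((-29 - 77)/(74 + 38)) - 33036 = -150*(74 + 38)/(-29 - 77) - 33036 = -150/((-106/112)) - 33036 = -150/((-106*1/112)) - 33036 = -150/(-53/56) - 33036 = -150*(-56/53) - 33036 = 8400/53 - 33036 = -1742508/53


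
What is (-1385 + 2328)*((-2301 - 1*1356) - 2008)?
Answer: -5342095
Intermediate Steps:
(-1385 + 2328)*((-2301 - 1*1356) - 2008) = 943*((-2301 - 1356) - 2008) = 943*(-3657 - 2008) = 943*(-5665) = -5342095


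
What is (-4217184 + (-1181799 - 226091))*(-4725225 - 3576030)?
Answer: 46695173667870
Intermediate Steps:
(-4217184 + (-1181799 - 226091))*(-4725225 - 3576030) = (-4217184 - 1407890)*(-8301255) = -5625074*(-8301255) = 46695173667870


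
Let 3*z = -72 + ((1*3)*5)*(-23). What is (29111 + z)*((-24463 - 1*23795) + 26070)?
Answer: -642830736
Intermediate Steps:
z = -139 (z = (-72 + ((1*3)*5)*(-23))/3 = (-72 + (3*5)*(-23))/3 = (-72 + 15*(-23))/3 = (-72 - 345)/3 = (⅓)*(-417) = -139)
(29111 + z)*((-24463 - 1*23795) + 26070) = (29111 - 139)*((-24463 - 1*23795) + 26070) = 28972*((-24463 - 23795) + 26070) = 28972*(-48258 + 26070) = 28972*(-22188) = -642830736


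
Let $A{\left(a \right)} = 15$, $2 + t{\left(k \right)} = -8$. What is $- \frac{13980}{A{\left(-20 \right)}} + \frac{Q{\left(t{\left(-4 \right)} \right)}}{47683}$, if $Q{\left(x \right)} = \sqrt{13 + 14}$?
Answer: $-932 + \frac{3 \sqrt{3}}{47683} \approx -932.0$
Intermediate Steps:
$t{\left(k \right)} = -10$ ($t{\left(k \right)} = -2 - 8 = -10$)
$Q{\left(x \right)} = 3 \sqrt{3}$ ($Q{\left(x \right)} = \sqrt{27} = 3 \sqrt{3}$)
$- \frac{13980}{A{\left(-20 \right)}} + \frac{Q{\left(t{\left(-4 \right)} \right)}}{47683} = - \frac{13980}{15} + \frac{3 \sqrt{3}}{47683} = \left(-13980\right) \frac{1}{15} + 3 \sqrt{3} \cdot \frac{1}{47683} = -932 + \frac{3 \sqrt{3}}{47683}$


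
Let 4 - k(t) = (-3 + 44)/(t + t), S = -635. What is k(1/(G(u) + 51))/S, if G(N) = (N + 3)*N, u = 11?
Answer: 8397/1270 ≈ 6.6118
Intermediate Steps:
G(N) = N*(3 + N) (G(N) = (3 + N)*N = N*(3 + N))
k(t) = 4 - 41/(2*t) (k(t) = 4 - (-3 + 44)/(t + t) = 4 - 41/(2*t))
k(1/(G(u) + 51))/S = (4 - (2091/2 + 451*(3 + 11)/2))/(-635) = (4 - 41/(2*(1/(11*14 + 51))))*(-1/635) = (4 - 41/(2*(1/(154 + 51))))*(-1/635) = (4 - 41/(2*(1/205)))*(-1/635) = (4 - 41/(2*1/205))*(-1/635) = (4 - 41/2*205)*(-1/635) = (4 - 8405/2)*(-1/635) = -8397/2*(-1/635) = 8397/1270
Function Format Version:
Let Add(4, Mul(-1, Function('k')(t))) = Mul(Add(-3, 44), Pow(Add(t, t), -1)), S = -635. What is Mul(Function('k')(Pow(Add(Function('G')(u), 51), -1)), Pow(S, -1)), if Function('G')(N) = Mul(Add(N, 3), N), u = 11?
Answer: Rational(8397, 1270) ≈ 6.6118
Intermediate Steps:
Function('G')(N) = Mul(N, Add(3, N)) (Function('G')(N) = Mul(Add(3, N), N) = Mul(N, Add(3, N)))
Function('k')(t) = Add(4, Mul(Rational(-41, 2), Pow(t, -1))) (Function('k')(t) = Add(4, Mul(-1, Mul(Add(-3, 44), Pow(Add(t, t), -1)))) = Add(4, Mul(-1, Mul(41, Pow(Mul(2, t), -1)))) = Add(4, Mul(-1, Mul(41, Mul(Rational(1, 2), Pow(t, -1))))) = Add(4, Mul(-1, Mul(Rational(41, 2), Pow(t, -1)))) = Add(4, Mul(Rational(-41, 2), Pow(t, -1))))
Mul(Function('k')(Pow(Add(Function('G')(u), 51), -1)), Pow(S, -1)) = Mul(Add(4, Mul(Rational(-41, 2), Pow(Pow(Add(Mul(11, Add(3, 11)), 51), -1), -1))), Pow(-635, -1)) = Mul(Add(4, Mul(Rational(-41, 2), Pow(Pow(Add(Mul(11, 14), 51), -1), -1))), Rational(-1, 635)) = Mul(Add(4, Mul(Rational(-41, 2), Pow(Pow(Add(154, 51), -1), -1))), Rational(-1, 635)) = Mul(Add(4, Mul(Rational(-41, 2), Pow(Pow(205, -1), -1))), Rational(-1, 635)) = Mul(Add(4, Mul(Rational(-41, 2), Pow(Rational(1, 205), -1))), Rational(-1, 635)) = Mul(Add(4, Mul(Rational(-41, 2), 205)), Rational(-1, 635)) = Mul(Add(4, Rational(-8405, 2)), Rational(-1, 635)) = Mul(Rational(-8397, 2), Rational(-1, 635)) = Rational(8397, 1270)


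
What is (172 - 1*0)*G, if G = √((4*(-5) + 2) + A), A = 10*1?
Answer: 344*I*√2 ≈ 486.49*I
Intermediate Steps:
A = 10
G = 2*I*√2 (G = √((4*(-5) + 2) + 10) = √((-20 + 2) + 10) = √(-18 + 10) = √(-8) = 2*I*√2 ≈ 2.8284*I)
(172 - 1*0)*G = (172 - 1*0)*(2*I*√2) = (172 + 0)*(2*I*√2) = 172*(2*I*√2) = 344*I*√2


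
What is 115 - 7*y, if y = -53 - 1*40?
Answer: 766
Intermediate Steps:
y = -93 (y = -53 - 40 = -93)
115 - 7*y = 115 - 7*(-93) = 115 + 651 = 766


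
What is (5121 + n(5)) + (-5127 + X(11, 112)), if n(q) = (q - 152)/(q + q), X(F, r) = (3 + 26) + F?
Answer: 193/10 ≈ 19.300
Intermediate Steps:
X(F, r) = 29 + F
n(q) = (-152 + q)/(2*q) (n(q) = (-152 + q)/((2*q)) = (-152 + q)*(1/(2*q)) = (-152 + q)/(2*q))
(5121 + n(5)) + (-5127 + X(11, 112)) = (5121 + (½)*(-152 + 5)/5) + (-5127 + (29 + 11)) = (5121 + (½)*(⅕)*(-147)) + (-5127 + 40) = (5121 - 147/10) - 5087 = 51063/10 - 5087 = 193/10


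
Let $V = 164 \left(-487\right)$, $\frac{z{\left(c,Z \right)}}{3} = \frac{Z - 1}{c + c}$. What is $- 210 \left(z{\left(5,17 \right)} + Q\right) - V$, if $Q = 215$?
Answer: $33710$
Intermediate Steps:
$z{\left(c,Z \right)} = \frac{3 \left(-1 + Z\right)}{2 c}$ ($z{\left(c,Z \right)} = 3 \frac{Z - 1}{c + c} = 3 \frac{-1 + Z}{2 c} = \frac{3 \left(-1 + Z\right)}{2 c}$)
$V = -79868$
$- 210 \left(z{\left(5,17 \right)} + Q\right) - V = - 210 \left(\frac{3 \left(-1 + 17\right)}{2 \cdot 5} + 215\right) - -79868 = - 210 \left(\frac{3}{2} \cdot \frac{1}{5} \cdot 16 + 215\right) + 79868 = - 210 \left(\frac{24}{5} + 215\right) + 79868 = \left(-210\right) \frac{1099}{5} + 79868 = -46158 + 79868 = 33710$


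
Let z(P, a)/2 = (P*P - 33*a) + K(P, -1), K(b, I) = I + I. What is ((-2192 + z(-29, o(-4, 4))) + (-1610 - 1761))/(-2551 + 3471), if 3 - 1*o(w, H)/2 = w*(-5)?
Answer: -1641/920 ≈ -1.7837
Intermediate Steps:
K(b, I) = 2*I
o(w, H) = 6 + 10*w (o(w, H) = 6 - 2*w*(-5) = 6 - (-10)*w = 6 + 10*w)
z(P, a) = -4 - 66*a + 2*P**2 (z(P, a) = 2*((P*P - 33*a) + 2*(-1)) = 2*((P**2 - 33*a) - 2) = 2*(-2 + P**2 - 33*a) = -4 - 66*a + 2*P**2)
((-2192 + z(-29, o(-4, 4))) + (-1610 - 1761))/(-2551 + 3471) = ((-2192 + (-4 - 66*(6 + 10*(-4)) + 2*(-29)**2)) + (-1610 - 1761))/(-2551 + 3471) = ((-2192 + (-4 - 66*(6 - 40) + 2*841)) - 3371)/920 = ((-2192 + (-4 - 66*(-34) + 1682)) - 3371)*(1/920) = ((-2192 + (-4 + 2244 + 1682)) - 3371)*(1/920) = ((-2192 + 3922) - 3371)*(1/920) = (1730 - 3371)*(1/920) = -1641*1/920 = -1641/920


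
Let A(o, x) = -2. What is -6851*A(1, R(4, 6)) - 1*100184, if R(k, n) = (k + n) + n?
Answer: -86482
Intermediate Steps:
R(k, n) = k + 2*n
-6851*A(1, R(4, 6)) - 1*100184 = -6851*(-2) - 1*100184 = 13702 - 100184 = -86482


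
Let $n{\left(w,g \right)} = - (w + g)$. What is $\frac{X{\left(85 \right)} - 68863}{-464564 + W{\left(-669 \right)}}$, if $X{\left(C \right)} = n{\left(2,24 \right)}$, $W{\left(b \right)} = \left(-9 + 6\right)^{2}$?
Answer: $\frac{68889}{464555} \approx 0.14829$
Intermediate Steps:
$W{\left(b \right)} = 9$ ($W{\left(b \right)} = \left(-3\right)^{2} = 9$)
$n{\left(w,g \right)} = - g - w$ ($n{\left(w,g \right)} = - (g + w) = - g - w$)
$X{\left(C \right)} = -26$ ($X{\left(C \right)} = \left(-1\right) 24 - 2 = -24 - 2 = -26$)
$\frac{X{\left(85 \right)} - 68863}{-464564 + W{\left(-669 \right)}} = \frac{-26 - 68863}{-464564 + 9} = - \frac{68889}{-464555} = \left(-68889\right) \left(- \frac{1}{464555}\right) = \frac{68889}{464555}$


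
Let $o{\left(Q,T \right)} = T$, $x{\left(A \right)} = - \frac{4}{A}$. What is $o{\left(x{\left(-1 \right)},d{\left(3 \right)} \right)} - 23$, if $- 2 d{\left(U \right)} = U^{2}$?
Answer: $- \frac{55}{2} \approx -27.5$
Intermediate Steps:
$d{\left(U \right)} = - \frac{U^{2}}{2}$
$o{\left(x{\left(-1 \right)},d{\left(3 \right)} \right)} - 23 = - \frac{3^{2}}{2} - 23 = \left(- \frac{1}{2}\right) 9 - 23 = - \frac{9}{2} - 23 = - \frac{55}{2}$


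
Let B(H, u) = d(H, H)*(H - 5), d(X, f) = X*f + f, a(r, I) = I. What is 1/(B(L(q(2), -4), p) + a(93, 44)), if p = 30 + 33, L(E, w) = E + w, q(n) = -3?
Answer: -1/460 ≈ -0.0021739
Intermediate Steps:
d(X, f) = f + X*f
p = 63
B(H, u) = H*(1 + H)*(-5 + H) (B(H, u) = (H*(1 + H))*(H - 5) = (H*(1 + H))*(-5 + H) = H*(1 + H)*(-5 + H))
1/(B(L(q(2), -4), p) + a(93, 44)) = 1/((-3 - 4)*(1 + (-3 - 4))*(-5 + (-3 - 4)) + 44) = 1/(-7*(1 - 7)*(-5 - 7) + 44) = 1/(-7*(-6)*(-12) + 44) = 1/(-504 + 44) = 1/(-460) = -1/460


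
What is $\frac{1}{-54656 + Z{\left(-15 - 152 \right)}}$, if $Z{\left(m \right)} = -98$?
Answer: $- \frac{1}{54754} \approx -1.8263 \cdot 10^{-5}$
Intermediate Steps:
$\frac{1}{-54656 + Z{\left(-15 - 152 \right)}} = \frac{1}{-54656 - 98} = \frac{1}{-54754} = - \frac{1}{54754}$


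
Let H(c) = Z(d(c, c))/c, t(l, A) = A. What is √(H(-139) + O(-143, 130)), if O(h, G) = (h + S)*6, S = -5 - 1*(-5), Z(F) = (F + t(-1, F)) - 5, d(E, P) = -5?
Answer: I*√16575333/139 ≈ 29.29*I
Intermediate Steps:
Z(F) = -5 + 2*F (Z(F) = (F + F) - 5 = 2*F - 5 = -5 + 2*F)
S = 0 (S = -5 + 5 = 0)
H(c) = -15/c (H(c) = (-5 + 2*(-5))/c = (-5 - 10)/c = -15/c)
O(h, G) = 6*h (O(h, G) = (h + 0)*6 = h*6 = 6*h)
√(H(-139) + O(-143, 130)) = √(-15/(-139) + 6*(-143)) = √(-15*(-1/139) - 858) = √(15/139 - 858) = √(-119247/139) = I*√16575333/139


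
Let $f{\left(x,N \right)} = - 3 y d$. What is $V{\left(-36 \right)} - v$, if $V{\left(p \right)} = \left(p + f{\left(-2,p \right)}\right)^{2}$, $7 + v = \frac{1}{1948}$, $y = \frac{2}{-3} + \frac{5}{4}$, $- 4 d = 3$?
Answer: $\frac{150880815}{124672} \approx 1210.2$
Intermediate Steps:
$d = - \frac{3}{4}$ ($d = \left(- \frac{1}{4}\right) 3 = - \frac{3}{4} \approx -0.75$)
$y = \frac{7}{12}$ ($y = 2 \left(- \frac{1}{3}\right) + 5 \cdot \frac{1}{4} = - \frac{2}{3} + \frac{5}{4} = \frac{7}{12} \approx 0.58333$)
$v = - \frac{13635}{1948}$ ($v = -7 + \frac{1}{1948} = - \frac{13635}{1948} \approx -6.9995$)
$f{\left(x,N \right)} = \frac{21}{16}$ ($f{\left(x,N \right)} = \left(-3\right) \frac{7}{12} \left(- \frac{3}{4}\right) = \left(- \frac{7}{4}\right) \left(- \frac{3}{4}\right) = \frac{21}{16}$)
$V{\left(p \right)} = \left(\frac{21}{16} + p\right)^{2}$ ($V{\left(p \right)} = \left(p + \frac{21}{16}\right)^{2} = \left(\frac{21}{16} + p\right)^{2}$)
$V{\left(-36 \right)} - v = \frac{\left(21 + 16 \left(-36\right)\right)^{2}}{256} - - \frac{13635}{1948} = \frac{\left(21 - 576\right)^{2}}{256} + \frac{13635}{1948} = \frac{\left(-555\right)^{2}}{256} + \frac{13635}{1948} = \frac{1}{256} \cdot 308025 + \frac{13635}{1948} = \frac{308025}{256} + \frac{13635}{1948} = \frac{150880815}{124672}$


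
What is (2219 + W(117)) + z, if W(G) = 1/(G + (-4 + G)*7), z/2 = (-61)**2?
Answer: 8772189/908 ≈ 9661.0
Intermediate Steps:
z = 7442 (z = 2*(-61)**2 = 2*3721 = 7442)
W(G) = 1/(-28 + 8*G) (W(G) = 1/(G + (-28 + 7*G)) = 1/(-28 + 8*G))
(2219 + W(117)) + z = (2219 + 1/(4*(-7 + 2*117))) + 7442 = (2219 + 1/(4*(-7 + 234))) + 7442 = (2219 + (1/4)/227) + 7442 = (2219 + (1/4)*(1/227)) + 7442 = (2219 + 1/908) + 7442 = 2014853/908 + 7442 = 8772189/908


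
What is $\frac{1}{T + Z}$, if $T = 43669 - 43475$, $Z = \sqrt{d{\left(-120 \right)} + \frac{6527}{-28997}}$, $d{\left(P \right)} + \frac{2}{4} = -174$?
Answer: $\frac{105148}{20493413} - \frac{i \sqrt{51327942}}{20493413} \approx 0.0051308 - 0.00034959 i$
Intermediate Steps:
$d{\left(P \right)} = - \frac{349}{2}$ ($d{\left(P \right)} = - \frac{1}{2} - 174 = - \frac{349}{2}$)
$Z = \frac{i \sqrt{51327942}}{542}$ ($Z = \sqrt{- \frac{349}{2} + \frac{6527}{-28997}} = \sqrt{- \frac{349}{2} + 6527 \left(- \frac{1}{28997}\right)} = \sqrt{- \frac{349}{2} - \frac{61}{271}} = \sqrt{- \frac{94701}{542}} = \frac{i \sqrt{51327942}}{542} \approx 13.218 i$)
$T = 194$ ($T = 43669 - 43475 = 194$)
$\frac{1}{T + Z} = \frac{1}{194 + \frac{i \sqrt{51327942}}{542}}$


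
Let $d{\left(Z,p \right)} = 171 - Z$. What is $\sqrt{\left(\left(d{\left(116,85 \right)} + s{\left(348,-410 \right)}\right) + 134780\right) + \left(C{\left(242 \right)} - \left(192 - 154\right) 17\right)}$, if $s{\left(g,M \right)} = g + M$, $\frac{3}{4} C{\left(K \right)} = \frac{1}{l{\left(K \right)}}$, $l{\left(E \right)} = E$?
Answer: $\frac{\sqrt{146064309}}{33} \approx 366.23$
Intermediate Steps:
$C{\left(K \right)} = \frac{4}{3 K}$
$s{\left(g,M \right)} = M + g$
$\sqrt{\left(\left(d{\left(116,85 \right)} + s{\left(348,-410 \right)}\right) + 134780\right) + \left(C{\left(242 \right)} - \left(192 - 154\right) 17\right)} = \sqrt{\left(\left(\left(171 - 116\right) + \left(-410 + 348\right)\right) + 134780\right) + \left(\frac{4}{3 \cdot 242} - \left(192 - 154\right) 17\right)} = \sqrt{\left(\left(\left(171 - 116\right) - 62\right) + 134780\right) + \left(\frac{4}{3} \cdot \frac{1}{242} - 38 \cdot 17\right)} = \sqrt{\left(\left(55 - 62\right) + 134780\right) + \left(\frac{2}{363} - 646\right)} = \sqrt{\left(-7 + 134780\right) + \left(\frac{2}{363} - 646\right)} = \sqrt{134773 - \frac{234496}{363}} = \sqrt{\frac{48688103}{363}} = \frac{\sqrt{146064309}}{33}$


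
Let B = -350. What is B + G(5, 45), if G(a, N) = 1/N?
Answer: -15749/45 ≈ -349.98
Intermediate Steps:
B + G(5, 45) = -350 + 1/45 = -15749/45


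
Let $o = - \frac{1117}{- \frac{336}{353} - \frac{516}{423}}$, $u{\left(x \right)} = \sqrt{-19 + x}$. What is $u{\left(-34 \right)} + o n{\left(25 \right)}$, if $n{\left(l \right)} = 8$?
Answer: $\frac{111192882}{27023} + i \sqrt{53} \approx 4114.8 + 7.2801 i$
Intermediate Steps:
$o = \frac{55596441}{108092}$ ($o = - \frac{1117}{\left(-336\right) \frac{1}{353} - \frac{172}{141}} = - \frac{1117}{- \frac{336}{353} - \frac{172}{141}} = - \frac{1117}{- \frac{108092}{49773}} = \left(-1117\right) \left(- \frac{49773}{108092}\right) = \frac{55596441}{108092} \approx 514.34$)
$u{\left(-34 \right)} + o n{\left(25 \right)} = \sqrt{-19 - 34} + \frac{55596441}{108092} \cdot 8 = \sqrt{-53} + \frac{111192882}{27023} = i \sqrt{53} + \frac{111192882}{27023} = \frac{111192882}{27023} + i \sqrt{53}$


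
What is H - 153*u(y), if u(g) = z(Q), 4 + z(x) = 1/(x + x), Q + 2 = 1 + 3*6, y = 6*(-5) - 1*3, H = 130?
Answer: 1475/2 ≈ 737.50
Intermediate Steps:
y = -33 (y = -30 - 3 = -33)
Q = 17 (Q = -2 + (1 + 3*6) = -2 + (1 + 18) = -2 + 19 = 17)
z(x) = -4 + 1/(2*x) (z(x) = -4 + 1/(x + x) = -4 + 1/(2*x))
u(g) = -135/34 (u(g) = -4 + (½)/17 = -4 + (½)*(1/17) = -4 + 1/34 = -135/34)
H - 153*u(y) = 130 - 153*(-135/34) = 130 + 1215/2 = 1475/2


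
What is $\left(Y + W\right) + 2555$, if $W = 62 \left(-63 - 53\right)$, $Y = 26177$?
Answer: $21540$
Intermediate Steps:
$W = -7192$ ($W = 62 \left(-116\right) = -7192$)
$\left(Y + W\right) + 2555 = \left(26177 - 7192\right) + 2555 = 18985 + 2555 = 21540$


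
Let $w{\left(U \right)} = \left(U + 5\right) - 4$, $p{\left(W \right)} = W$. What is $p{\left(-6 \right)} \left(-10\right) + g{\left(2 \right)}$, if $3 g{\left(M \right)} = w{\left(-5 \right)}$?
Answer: $\frac{176}{3} \approx 58.667$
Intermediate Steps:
$w{\left(U \right)} = 1 + U$ ($w{\left(U \right)} = \left(5 + U\right) - 4 = 1 + U$)
$g{\left(M \right)} = - \frac{4}{3}$ ($g{\left(M \right)} = \frac{1 - 5}{3} = \frac{1}{3} \left(-4\right) = - \frac{4}{3}$)
$p{\left(-6 \right)} \left(-10\right) + g{\left(2 \right)} = \left(-6\right) \left(-10\right) - \frac{4}{3} = 60 - \frac{4}{3} = \frac{176}{3}$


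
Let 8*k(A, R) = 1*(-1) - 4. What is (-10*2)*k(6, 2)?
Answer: 25/2 ≈ 12.500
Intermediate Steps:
k(A, R) = -5/8 (k(A, R) = (1*(-1) - 4)/8 = (-1 - 4)/8 = (1/8)*(-5) = -5/8)
(-10*2)*k(6, 2) = -10*2*(-5/8) = -20*(-5/8) = 25/2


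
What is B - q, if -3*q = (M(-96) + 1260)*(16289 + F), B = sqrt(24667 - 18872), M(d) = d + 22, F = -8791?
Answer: 8892628/3 + sqrt(5795) ≈ 2.9643e+6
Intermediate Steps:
M(d) = 22 + d
B = sqrt(5795) ≈ 76.125
q = -8892628/3 (q = -((22 - 96) + 1260)*(16289 - 8791)/3 = -(-74 + 1260)*7498/3 = -1186*7498/3 = -1/3*8892628 = -8892628/3 ≈ -2.9642e+6)
B - q = sqrt(5795) - 1*(-8892628/3) = sqrt(5795) + 8892628/3 = 8892628/3 + sqrt(5795)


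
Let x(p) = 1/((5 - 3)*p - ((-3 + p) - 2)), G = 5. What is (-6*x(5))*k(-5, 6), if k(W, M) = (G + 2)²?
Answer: -147/5 ≈ -29.400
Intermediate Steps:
k(W, M) = 49 (k(W, M) = (5 + 2)² = 7² = 49)
x(p) = 1/(5 + p) (x(p) = 1/(2*p - (-5 + p)) = 1/(2*p + (5 - p)) = 1/(5 + p))
(-6*x(5))*k(-5, 6) = -6/(5 + 5)*49 = -6/10*49 = -6*⅒*49 = -⅗*49 = -147/5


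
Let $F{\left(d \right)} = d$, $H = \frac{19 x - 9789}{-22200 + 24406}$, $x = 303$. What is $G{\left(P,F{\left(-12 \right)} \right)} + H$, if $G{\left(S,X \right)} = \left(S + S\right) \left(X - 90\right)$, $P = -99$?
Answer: $\frac{22274172}{1103} \approx 20194.0$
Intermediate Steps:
$H = - \frac{2016}{1103}$ ($H = \frac{19 \cdot 303 - 9789}{-22200 + 24406} = \frac{5757 - 9789}{2206} = \left(-4032\right) \frac{1}{2206} = - \frac{2016}{1103} \approx -1.8277$)
$G{\left(S,X \right)} = 2 S \left(-90 + X\right)$
$G{\left(P,F{\left(-12 \right)} \right)} + H = 2 \left(-99\right) \left(-90 - 12\right) - \frac{2016}{1103} = 2 \left(-99\right) \left(-102\right) - \frac{2016}{1103} = 20196 - \frac{2016}{1103} = \frac{22274172}{1103}$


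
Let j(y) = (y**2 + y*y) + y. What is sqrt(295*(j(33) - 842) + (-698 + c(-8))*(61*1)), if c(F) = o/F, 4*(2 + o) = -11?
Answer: 17*sqrt(80014)/8 ≈ 601.09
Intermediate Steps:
o = -19/4 (o = -2 + (1/4)*(-11) = -2 - 11/4 = -19/4 ≈ -4.7500)
c(F) = -19/(4*F)
j(y) = y + 2*y**2 (j(y) = (y**2 + y**2) + y = 2*y**2 + y = y + 2*y**2)
sqrt(295*(j(33) - 842) + (-698 + c(-8))*(61*1)) = sqrt(295*(33*(1 + 2*33) - 842) + (-698 - 19/4/(-8))*(61*1)) = sqrt(295*(33*(1 + 66) - 842) + (-698 - 19/4*(-1/8))*61) = sqrt(295*(33*67 - 842) + (-698 + 19/32)*61) = sqrt(295*(2211 - 842) - 22317/32*61) = sqrt(295*1369 - 1361337/32) = sqrt(403855 - 1361337/32) = sqrt(11562023/32) = 17*sqrt(80014)/8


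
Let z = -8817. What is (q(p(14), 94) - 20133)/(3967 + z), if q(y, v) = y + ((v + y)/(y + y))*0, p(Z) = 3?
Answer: 2013/485 ≈ 4.1505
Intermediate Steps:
q(y, v) = y (q(y, v) = y + ((v + y)/((2*y)))*0 = y + ((v + y)*(1/(2*y)))*0 = y + ((v + y)/(2*y))*0 = y + 0 = y)
(q(p(14), 94) - 20133)/(3967 + z) = (3 - 20133)/(3967 - 8817) = -20130/(-4850) = -20130*(-1/4850) = 2013/485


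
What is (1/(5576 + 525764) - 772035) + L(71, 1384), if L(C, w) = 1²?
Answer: -410212545559/531340 ≈ -7.7203e+5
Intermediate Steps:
L(C, w) = 1
(1/(5576 + 525764) - 772035) + L(71, 1384) = (1/(5576 + 525764) - 772035) + 1 = (1/531340 - 772035) + 1 = -410213076899/531340 + 1 = -410212545559/531340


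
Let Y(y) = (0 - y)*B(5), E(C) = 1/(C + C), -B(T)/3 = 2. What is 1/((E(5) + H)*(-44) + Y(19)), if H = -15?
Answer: 5/3848 ≈ 0.0012994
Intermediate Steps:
B(T) = -6 (B(T) = -3*2 = -6)
E(C) = 1/(2*C)
Y(y) = 6*y (Y(y) = (0 - y)*(-6) = -y*(-6) = 6*y)
1/((E(5) + H)*(-44) + Y(19)) = 1/(((½)/5 - 15)*(-44) + 6*19) = 1/(((½)*(⅕) - 15)*(-44) + 114) = 1/((⅒ - 15)*(-44) + 114) = 1/(-149/10*(-44) + 114) = 1/(3278/5 + 114) = 1/(3848/5) = 5/3848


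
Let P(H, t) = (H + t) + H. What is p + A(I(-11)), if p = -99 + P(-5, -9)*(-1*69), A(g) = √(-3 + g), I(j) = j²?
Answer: 1212 + √118 ≈ 1222.9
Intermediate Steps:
P(H, t) = t + 2*H
p = 1212 (p = -99 + (-9 + 2*(-5))*(-1*69) = -99 + (-9 - 10)*(-69) = -99 - 19*(-69) = -99 + 1311 = 1212)
p + A(I(-11)) = 1212 + √(-3 + (-11)²) = 1212 + √(-3 + 121) = 1212 + √118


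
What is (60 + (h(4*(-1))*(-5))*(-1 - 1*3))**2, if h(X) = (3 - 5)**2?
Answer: 19600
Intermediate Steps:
h(X) = 4 (h(X) = (-2)**2 = 4)
(60 + (h(4*(-1))*(-5))*(-1 - 1*3))**2 = (60 + (4*(-5))*(-1 - 1*3))**2 = (60 - 20*(-1 - 3))**2 = (60 - 20*(-4))**2 = (60 + 80)**2 = 140**2 = 19600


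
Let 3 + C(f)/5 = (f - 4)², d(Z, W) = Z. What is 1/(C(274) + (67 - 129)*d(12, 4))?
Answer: 1/363741 ≈ 2.7492e-6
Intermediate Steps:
C(f) = -15 + 5*(-4 + f)² (C(f) = -15 + 5*(f - 4)² = -15 + 5*(-4 + f)²)
1/(C(274) + (67 - 129)*d(12, 4)) = 1/((-15 + 5*(-4 + 274)²) + (67 - 129)*12) = 1/((-15 + 5*270²) - 62*12) = 1/((-15 + 5*72900) - 744) = 1/((-15 + 364500) - 744) = 1/(364485 - 744) = 1/363741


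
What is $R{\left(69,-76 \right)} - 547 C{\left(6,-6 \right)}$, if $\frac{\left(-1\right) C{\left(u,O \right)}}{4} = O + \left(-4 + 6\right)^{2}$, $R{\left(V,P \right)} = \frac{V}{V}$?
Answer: $-4375$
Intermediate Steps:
$R{\left(V,P \right)} = 1$
$C{\left(u,O \right)} = -16 - 4 O$ ($C{\left(u,O \right)} = - 4 \left(O + \left(-4 + 6\right)^{2}\right) = - 4 \left(O + 2^{2}\right) = - 4 \left(O + 4\right) = - 4 \left(4 + O\right) = -16 - 4 O$)
$R{\left(69,-76 \right)} - 547 C{\left(6,-6 \right)} = 1 - 547 \left(-16 - -24\right) = 1 - 547 \left(-16 + 24\right) = 1 - 4376 = -4375$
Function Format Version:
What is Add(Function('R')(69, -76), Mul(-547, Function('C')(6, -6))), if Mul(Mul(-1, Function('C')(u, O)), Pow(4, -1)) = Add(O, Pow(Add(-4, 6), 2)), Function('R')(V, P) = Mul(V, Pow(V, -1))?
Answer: -4375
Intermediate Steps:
Function('R')(V, P) = 1
Function('C')(u, O) = Add(-16, Mul(-4, O)) (Function('C')(u, O) = Mul(-4, Add(O, Pow(Add(-4, 6), 2))) = Mul(-4, Add(O, Pow(2, 2))) = Mul(-4, Add(O, 4)) = Mul(-4, Add(4, O)) = Add(-16, Mul(-4, O)))
Add(Function('R')(69, -76), Mul(-547, Function('C')(6, -6))) = Add(1, Mul(-547, Add(-16, Mul(-4, -6)))) = Add(1, Mul(-547, Add(-16, 24))) = Add(1, Mul(-547, 8)) = Add(1, -4376) = -4375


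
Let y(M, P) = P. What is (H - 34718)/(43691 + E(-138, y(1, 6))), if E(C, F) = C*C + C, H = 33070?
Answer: -1648/62597 ≈ -0.026327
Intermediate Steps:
E(C, F) = C + C² (E(C, F) = C² + C = C + C²)
(H - 34718)/(43691 + E(-138, y(1, 6))) = (33070 - 34718)/(43691 - 138*(1 - 138)) = -1648/(43691 - 138*(-137)) = -1648/(43691 + 18906) = -1648/62597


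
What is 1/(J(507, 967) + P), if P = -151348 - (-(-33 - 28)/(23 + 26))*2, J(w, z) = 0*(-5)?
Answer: -49/7416174 ≈ -6.6072e-6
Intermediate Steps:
J(w, z) = 0
P = -7416174/49 (P = -151348 - (-(-61)/49)*2 = -151348 - (-1*(-61/49))*2 = -151348 - 61*2/49 = -151348 - 1*122/49 = -151348 - 122/49 = -7416174/49 ≈ -1.5135e+5)
1/(J(507, 967) + P) = 1/(0 - 7416174/49) = 1/(-7416174/49) = -49/7416174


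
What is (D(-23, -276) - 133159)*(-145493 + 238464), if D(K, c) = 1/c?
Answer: -3416859500335/276 ≈ -1.2380e+10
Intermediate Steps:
(D(-23, -276) - 133159)*(-145493 + 238464) = (1/(-276) - 133159)*(-145493 + 238464) = (-1/276 - 133159)*92971 = -36751885/276*92971 = -3416859500335/276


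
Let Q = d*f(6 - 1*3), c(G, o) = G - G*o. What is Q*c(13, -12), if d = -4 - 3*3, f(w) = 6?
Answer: -13182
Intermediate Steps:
c(G, o) = G - G*o
d = -13 (d = -4 - 9 = -13)
Q = -78 (Q = -13*6 = -78)
Q*c(13, -12) = -1014*(1 - 1*(-12)) = -1014*(1 + 12) = -1014*13 = -78*169 = -13182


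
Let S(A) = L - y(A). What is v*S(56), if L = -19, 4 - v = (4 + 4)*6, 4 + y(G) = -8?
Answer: 308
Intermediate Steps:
y(G) = -12 (y(G) = -4 - 8 = -12)
v = -44 (v = 4 - (4 + 4)*6 = 4 - 8*6 = 4 - 1*48 = 4 - 48 = -44)
S(A) = -7 (S(A) = -19 - 1*(-12) = -19 + 12 = -7)
v*S(56) = -44*(-7) = 308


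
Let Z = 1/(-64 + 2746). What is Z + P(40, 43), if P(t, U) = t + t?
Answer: 214561/2682 ≈ 80.000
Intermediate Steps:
Z = 1/2682 ≈ 0.00037286
P(t, U) = 2*t
Z + P(40, 43) = 1/2682 + 2*40 = 1/2682 + 80 = 214561/2682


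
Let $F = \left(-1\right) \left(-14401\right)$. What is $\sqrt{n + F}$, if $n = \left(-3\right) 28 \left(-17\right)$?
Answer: $\sqrt{15829} \approx 125.81$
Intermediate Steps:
$F = 14401$
$n = 1428$ ($n = \left(-84\right) \left(-17\right) = 1428$)
$\sqrt{n + F} = \sqrt{1428 + 14401} = \sqrt{15829}$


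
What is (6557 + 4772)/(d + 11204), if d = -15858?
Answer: -11329/4654 ≈ -2.4342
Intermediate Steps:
(6557 + 4772)/(d + 11204) = (6557 + 4772)/(-15858 + 11204) = 11329/(-4654) = 11329*(-1/4654) = -11329/4654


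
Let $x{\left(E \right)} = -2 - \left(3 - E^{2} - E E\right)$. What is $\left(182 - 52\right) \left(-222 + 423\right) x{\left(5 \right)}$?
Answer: $1175850$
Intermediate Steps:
$x{\left(E \right)} = -5 + 2 E^{2}$ ($x{\left(E \right)} = -2 + \left(\left(E^{2} + E^{2}\right) - 3\right) = -2 + \left(2 E^{2} - 3\right) = -2 + \left(-3 + 2 E^{2}\right) = -5 + 2 E^{2}$)
$\left(182 - 52\right) \left(-222 + 423\right) x{\left(5 \right)} = \left(182 - 52\right) \left(-222 + 423\right) \left(-5 + 2 \cdot 5^{2}\right) = 130 \cdot 201 \left(-5 + 2 \cdot 25\right) = 26130 \left(-5 + 50\right) = 26130 \cdot 45 = 1175850$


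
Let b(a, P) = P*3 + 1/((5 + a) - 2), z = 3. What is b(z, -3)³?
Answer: -148877/216 ≈ -689.25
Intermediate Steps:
b(a, P) = 1/(3 + a) + 3*P (b(a, P) = 3*P + 1/(3 + a) = 1/(3 + a) + 3*P)
b(z, -3)³ = ((1 + 9*(-3) + 3*(-3)*3)/(3 + 3))³ = ((1 - 27 - 27)/6)³ = ((⅙)*(-53))³ = (-53/6)³ = -148877/216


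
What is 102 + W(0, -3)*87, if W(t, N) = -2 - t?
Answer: -72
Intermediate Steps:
102 + W(0, -3)*87 = 102 + (-2 - 1*0)*87 = 102 + (-2 + 0)*87 = 102 - 2*87 = 102 - 174 = -72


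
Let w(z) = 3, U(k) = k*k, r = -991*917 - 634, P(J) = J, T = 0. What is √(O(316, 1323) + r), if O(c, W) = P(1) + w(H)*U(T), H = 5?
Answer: 2*I*√227345 ≈ 953.61*I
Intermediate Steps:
r = -909381 (r = -908747 - 634 = -909381)
U(k) = k²
O(c, W) = 1 (O(c, W) = 1 + 3*0² = 1 + 3*0 = 1 + 0 = 1)
√(O(316, 1323) + r) = √(1 - 909381) = √(-909380) = 2*I*√227345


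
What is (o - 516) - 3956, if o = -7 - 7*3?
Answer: -4500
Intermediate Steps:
o = -28 (o = -7 - 21 = -28)
(o - 516) - 3956 = (-28 - 516) - 3956 = -544 - 3956 = -4500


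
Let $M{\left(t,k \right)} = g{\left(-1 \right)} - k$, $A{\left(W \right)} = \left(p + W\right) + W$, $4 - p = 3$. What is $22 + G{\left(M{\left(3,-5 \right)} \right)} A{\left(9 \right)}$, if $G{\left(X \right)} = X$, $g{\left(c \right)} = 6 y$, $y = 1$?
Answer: $231$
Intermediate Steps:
$g{\left(c \right)} = 6$ ($g{\left(c \right)} = 6 \cdot 1 = 6$)
$p = 1$ ($p = 4 - 3 = 1$)
$A{\left(W \right)} = 1 + 2 W$ ($A{\left(W \right)} = \left(1 + W\right) + W = 1 + 2 W$)
$M{\left(t,k \right)} = 6 - k$
$22 + G{\left(M{\left(3,-5 \right)} \right)} A{\left(9 \right)} = 22 + \left(6 - -5\right) \left(1 + 2 \cdot 9\right) = 22 + \left(6 + 5\right) \left(1 + 18\right) = 22 + 11 \cdot 19 = 22 + 209 = 231$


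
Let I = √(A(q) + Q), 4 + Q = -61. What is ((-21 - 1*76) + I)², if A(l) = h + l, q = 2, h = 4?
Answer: (97 - I*√59)² ≈ 9350.0 - 1490.1*I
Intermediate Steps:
Q = -65 (Q = -4 - 61 = -65)
A(l) = 4 + l
I = I*√59 (I = √((4 + 2) - 65) = √(6 - 65) = √(-59) = I*√59 ≈ 7.6811*I)
((-21 - 1*76) + I)² = ((-21 - 1*76) + I*√59)² = ((-21 - 76) + I*√59)² = (-97 + I*√59)²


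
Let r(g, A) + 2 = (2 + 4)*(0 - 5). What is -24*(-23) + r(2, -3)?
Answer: 520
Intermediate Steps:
r(g, A) = -32 (r(g, A) = -2 + (2 + 4)*(0 - 5) = -2 + 6*(-5) = -2 - 30 = -32)
-24*(-23) + r(2, -3) = -24*(-23) - 32 = 552 - 32 = 520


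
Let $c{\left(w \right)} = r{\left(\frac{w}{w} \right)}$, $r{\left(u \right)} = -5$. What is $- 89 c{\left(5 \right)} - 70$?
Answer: $375$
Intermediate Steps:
$c{\left(w \right)} = -5$
$- 89 c{\left(5 \right)} - 70 = \left(-89\right) \left(-5\right) - 70 = 445 - 70 = 375$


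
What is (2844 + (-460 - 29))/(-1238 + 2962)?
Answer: 2355/1724 ≈ 1.3660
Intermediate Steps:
(2844 + (-460 - 29))/(-1238 + 2962) = (2844 - 489)/1724 = 2355*(1/1724) = 2355/1724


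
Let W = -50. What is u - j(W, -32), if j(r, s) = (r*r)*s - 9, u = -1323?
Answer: 78686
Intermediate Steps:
j(r, s) = -9 + s*r² (j(r, s) = r²*s - 9 = s*r² - 9 = -9 + s*r²)
u - j(W, -32) = -1323 - (-9 - 32*(-50)²) = -1323 - (-9 - 32*2500) = -1323 - (-9 - 80000) = -1323 - 1*(-80009) = -1323 + 80009 = 78686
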